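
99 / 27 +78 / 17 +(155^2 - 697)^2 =27753975205 / 51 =544195592.25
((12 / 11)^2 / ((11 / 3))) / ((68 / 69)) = 7452 / 22627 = 0.33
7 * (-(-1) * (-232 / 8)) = -203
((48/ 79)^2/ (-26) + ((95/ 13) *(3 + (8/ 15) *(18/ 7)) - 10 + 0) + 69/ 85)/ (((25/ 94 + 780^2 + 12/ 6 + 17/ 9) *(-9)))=-103200752336/ 24847175922548525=-0.00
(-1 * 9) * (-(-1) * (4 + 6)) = -90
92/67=1.37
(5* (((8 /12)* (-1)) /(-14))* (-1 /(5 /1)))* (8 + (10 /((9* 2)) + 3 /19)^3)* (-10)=418175360 /105004431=3.98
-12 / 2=-6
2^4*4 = 64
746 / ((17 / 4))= 2984 / 17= 175.53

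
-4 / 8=-1 / 2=-0.50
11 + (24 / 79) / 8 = 872 / 79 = 11.04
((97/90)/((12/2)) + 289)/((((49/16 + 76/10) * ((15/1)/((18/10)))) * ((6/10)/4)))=2498512/115155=21.70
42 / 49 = 6 / 7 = 0.86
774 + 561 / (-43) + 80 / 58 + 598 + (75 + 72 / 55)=98532084 / 68585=1436.64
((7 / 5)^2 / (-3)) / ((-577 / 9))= 0.01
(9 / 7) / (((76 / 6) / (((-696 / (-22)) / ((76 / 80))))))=3.38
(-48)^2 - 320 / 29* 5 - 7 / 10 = 651957 / 290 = 2248.13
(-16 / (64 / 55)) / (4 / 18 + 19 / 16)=-1980 / 203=-9.75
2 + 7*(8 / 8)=9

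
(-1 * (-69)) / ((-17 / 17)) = -69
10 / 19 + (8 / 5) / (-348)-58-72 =-1070138 / 8265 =-129.48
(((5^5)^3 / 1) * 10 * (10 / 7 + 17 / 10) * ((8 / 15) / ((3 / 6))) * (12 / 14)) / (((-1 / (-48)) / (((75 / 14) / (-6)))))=-12832031250000000 / 343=-37411169825072.89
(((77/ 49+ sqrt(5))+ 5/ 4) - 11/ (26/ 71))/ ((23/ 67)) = -663769/ 8372+ 67 * sqrt(5)/ 23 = -72.77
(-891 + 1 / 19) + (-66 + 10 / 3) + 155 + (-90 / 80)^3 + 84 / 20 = -116128661 / 145920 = -795.84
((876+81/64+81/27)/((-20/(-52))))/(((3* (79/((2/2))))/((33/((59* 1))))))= 8056191/1491520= 5.40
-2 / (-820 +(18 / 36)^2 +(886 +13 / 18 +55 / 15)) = -72 / 2543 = -0.03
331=331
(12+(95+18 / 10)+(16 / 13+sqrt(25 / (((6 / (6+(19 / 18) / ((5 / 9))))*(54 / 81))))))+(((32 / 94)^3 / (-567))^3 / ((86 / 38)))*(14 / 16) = sqrt(790) / 4+8962472156248169313151495088 / 81454235200801411480962885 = 117.06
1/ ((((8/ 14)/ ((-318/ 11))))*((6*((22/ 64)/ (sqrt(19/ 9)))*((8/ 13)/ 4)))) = -19292*sqrt(19)/ 363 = -231.66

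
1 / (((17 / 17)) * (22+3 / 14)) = 14 / 311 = 0.05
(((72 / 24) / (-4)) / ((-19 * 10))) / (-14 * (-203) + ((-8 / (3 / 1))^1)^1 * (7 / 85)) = 153 / 110147408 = 0.00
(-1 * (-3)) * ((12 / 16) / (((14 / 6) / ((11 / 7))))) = 297 / 196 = 1.52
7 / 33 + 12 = 403 / 33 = 12.21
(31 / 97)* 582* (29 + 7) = 6696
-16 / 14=-8 / 7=-1.14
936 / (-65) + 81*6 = 471.60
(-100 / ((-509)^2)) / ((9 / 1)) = -100 / 2331729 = -0.00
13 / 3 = 4.33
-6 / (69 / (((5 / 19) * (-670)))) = 6700 / 437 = 15.33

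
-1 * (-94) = 94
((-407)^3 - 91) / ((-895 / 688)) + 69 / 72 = 1113226412393 / 21480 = 51826183.07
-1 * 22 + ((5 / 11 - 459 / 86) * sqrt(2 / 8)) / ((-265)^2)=-2923050019 / 132865700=-22.00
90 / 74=45 / 37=1.22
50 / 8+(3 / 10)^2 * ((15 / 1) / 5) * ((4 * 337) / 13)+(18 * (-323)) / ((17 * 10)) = 61 / 1300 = 0.05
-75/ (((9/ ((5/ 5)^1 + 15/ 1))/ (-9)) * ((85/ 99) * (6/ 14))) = 3261.18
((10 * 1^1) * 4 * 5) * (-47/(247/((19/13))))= -9400/169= -55.62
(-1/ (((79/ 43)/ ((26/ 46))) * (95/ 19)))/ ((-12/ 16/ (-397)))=-887692/ 27255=-32.57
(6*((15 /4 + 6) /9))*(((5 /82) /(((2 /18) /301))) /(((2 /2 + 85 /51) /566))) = 149496165 /656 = 227890.50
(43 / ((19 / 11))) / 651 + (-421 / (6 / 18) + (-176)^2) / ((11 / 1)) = 367525300 / 136059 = 2701.22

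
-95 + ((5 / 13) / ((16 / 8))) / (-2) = -4945 / 52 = -95.10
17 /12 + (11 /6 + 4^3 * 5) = 1293 /4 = 323.25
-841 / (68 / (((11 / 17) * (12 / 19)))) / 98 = -27753 / 538118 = -0.05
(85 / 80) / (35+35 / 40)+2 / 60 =271 / 4305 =0.06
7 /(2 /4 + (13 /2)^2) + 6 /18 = 85 /171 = 0.50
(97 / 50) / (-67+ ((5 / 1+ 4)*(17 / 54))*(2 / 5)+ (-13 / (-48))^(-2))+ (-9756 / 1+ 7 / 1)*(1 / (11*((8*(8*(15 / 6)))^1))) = -324885023 / 58261280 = -5.58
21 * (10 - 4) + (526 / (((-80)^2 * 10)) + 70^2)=160832263 / 32000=5026.01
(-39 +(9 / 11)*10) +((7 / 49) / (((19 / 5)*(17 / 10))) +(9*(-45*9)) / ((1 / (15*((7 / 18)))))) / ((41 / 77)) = -11642998679 / 291346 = -39962.79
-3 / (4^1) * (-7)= 21 / 4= 5.25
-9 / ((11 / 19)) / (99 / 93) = -1767 / 121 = -14.60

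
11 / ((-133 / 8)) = -88 / 133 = -0.66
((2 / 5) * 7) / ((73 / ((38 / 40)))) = 133 / 3650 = 0.04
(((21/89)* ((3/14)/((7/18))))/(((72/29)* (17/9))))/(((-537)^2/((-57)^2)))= 847989/2714769848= 0.00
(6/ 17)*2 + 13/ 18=1.43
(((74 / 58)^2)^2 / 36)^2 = 3512479453921 / 648319351197456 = 0.01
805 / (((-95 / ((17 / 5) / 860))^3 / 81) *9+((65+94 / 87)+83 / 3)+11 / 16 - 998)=-2359419120 / 4518519110362595551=-0.00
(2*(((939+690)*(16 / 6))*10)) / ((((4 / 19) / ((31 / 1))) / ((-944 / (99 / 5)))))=-20127779200 / 33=-609932703.03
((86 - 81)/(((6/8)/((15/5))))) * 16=320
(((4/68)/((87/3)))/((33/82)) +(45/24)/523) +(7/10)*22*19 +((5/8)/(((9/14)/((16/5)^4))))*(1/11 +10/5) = 12910216838413/25526061000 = 505.77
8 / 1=8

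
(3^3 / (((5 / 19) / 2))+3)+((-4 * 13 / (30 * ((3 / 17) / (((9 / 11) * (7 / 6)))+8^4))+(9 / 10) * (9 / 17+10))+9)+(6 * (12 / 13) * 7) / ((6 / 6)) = 428928642541 / 1615883490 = 265.45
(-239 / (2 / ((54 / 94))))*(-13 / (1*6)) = 27963 / 188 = 148.74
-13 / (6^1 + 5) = -13 / 11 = -1.18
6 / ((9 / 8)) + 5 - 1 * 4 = 19 / 3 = 6.33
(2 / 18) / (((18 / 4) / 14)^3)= 21952 / 6561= 3.35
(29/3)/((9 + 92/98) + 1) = 1421/1608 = 0.88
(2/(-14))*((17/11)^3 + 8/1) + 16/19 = -20941/25289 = -0.83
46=46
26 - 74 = -48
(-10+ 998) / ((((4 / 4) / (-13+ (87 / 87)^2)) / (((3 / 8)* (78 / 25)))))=-346788 / 25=-13871.52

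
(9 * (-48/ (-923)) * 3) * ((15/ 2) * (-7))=-68040/ 923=-73.72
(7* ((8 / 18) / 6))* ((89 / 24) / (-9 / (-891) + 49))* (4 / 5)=6853 / 218340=0.03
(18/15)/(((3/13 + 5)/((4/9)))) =26/255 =0.10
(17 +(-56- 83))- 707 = -829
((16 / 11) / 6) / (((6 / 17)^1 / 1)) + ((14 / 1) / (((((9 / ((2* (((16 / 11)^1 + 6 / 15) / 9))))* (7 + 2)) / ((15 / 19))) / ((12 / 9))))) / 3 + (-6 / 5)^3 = -1759316 / 1731375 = -1.02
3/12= 1/4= 0.25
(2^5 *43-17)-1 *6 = 1353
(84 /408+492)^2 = 280060225 /1156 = 242266.63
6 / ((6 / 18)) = 18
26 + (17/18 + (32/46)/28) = 26.97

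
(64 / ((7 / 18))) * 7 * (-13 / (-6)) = 2496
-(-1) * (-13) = -13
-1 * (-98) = 98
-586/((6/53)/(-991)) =15389239/3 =5129746.33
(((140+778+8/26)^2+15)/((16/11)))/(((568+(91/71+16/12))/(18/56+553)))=5173431267019521/9202112192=562200.41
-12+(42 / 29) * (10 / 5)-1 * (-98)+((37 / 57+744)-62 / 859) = 1183471523 / 1419927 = 833.47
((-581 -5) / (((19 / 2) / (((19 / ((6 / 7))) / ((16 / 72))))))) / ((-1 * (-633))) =-2051 / 211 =-9.72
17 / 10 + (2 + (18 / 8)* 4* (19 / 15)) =151 / 10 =15.10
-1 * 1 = -1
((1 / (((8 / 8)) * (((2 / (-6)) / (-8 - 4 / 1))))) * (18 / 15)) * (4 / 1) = 172.80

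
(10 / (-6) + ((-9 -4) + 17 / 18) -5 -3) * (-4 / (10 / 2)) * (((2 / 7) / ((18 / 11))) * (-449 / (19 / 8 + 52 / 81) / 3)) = -79024 / 525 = -150.52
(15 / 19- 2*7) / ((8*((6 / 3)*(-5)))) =251 / 1520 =0.17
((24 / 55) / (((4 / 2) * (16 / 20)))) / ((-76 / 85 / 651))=-166005 / 836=-198.57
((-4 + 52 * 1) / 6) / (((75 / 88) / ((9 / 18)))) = 352 / 75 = 4.69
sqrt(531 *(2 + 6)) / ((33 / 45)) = 90 *sqrt(118) / 11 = 88.88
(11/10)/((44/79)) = 79/40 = 1.98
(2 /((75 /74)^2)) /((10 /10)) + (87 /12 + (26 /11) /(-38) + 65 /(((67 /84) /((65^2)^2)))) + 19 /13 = 5958243240557641387 /4095877500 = 1454692734.48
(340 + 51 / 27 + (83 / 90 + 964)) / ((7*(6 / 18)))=117613 / 210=560.06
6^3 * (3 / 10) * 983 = 318492 / 5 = 63698.40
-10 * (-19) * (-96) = -18240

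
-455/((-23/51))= 23205/23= 1008.91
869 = 869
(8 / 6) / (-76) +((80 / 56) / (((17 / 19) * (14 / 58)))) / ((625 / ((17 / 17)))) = -41311 / 5935125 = -0.01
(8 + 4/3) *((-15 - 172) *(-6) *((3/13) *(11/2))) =172788/13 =13291.38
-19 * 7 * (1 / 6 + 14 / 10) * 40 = -25004 / 3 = -8334.67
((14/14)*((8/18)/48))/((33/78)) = 13/594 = 0.02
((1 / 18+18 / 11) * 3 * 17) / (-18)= -5695 / 1188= -4.79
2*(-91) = -182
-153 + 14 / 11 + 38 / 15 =-24617 / 165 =-149.19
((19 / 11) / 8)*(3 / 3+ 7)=19 / 11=1.73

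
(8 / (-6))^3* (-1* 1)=64 / 27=2.37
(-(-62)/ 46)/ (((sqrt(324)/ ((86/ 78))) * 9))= 1333/ 145314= 0.01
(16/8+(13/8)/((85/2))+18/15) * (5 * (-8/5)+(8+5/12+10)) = 9175/272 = 33.73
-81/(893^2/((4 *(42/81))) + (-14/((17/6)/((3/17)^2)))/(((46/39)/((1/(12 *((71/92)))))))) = -19534088/92722847445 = -0.00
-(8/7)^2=-64/49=-1.31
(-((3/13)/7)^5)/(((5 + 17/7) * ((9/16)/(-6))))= 648/11589168409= 0.00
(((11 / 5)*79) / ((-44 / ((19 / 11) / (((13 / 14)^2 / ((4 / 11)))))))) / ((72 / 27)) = -220647 / 204490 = -1.08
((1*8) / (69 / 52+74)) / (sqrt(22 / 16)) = 832*sqrt(22) / 43087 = 0.09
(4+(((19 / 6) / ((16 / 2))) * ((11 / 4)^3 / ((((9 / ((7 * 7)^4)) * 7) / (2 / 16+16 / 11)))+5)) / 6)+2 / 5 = 1315892508203 / 6635520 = 198310.38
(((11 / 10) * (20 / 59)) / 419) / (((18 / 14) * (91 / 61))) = 0.00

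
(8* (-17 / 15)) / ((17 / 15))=-8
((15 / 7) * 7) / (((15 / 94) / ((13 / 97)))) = 12.60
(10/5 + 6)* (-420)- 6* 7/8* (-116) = -2751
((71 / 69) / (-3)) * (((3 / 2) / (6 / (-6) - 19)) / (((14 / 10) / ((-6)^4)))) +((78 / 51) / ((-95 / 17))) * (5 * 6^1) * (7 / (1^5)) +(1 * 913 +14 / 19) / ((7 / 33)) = 98301 / 23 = 4273.96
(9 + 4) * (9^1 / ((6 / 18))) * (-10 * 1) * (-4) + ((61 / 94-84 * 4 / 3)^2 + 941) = 241930205 / 8836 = 27380.06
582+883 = 1465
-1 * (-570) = 570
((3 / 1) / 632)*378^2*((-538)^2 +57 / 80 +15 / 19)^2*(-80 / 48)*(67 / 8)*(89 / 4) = -17647572171519069.98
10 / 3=3.33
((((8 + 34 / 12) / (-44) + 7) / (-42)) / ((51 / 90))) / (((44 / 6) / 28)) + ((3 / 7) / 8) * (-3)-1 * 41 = -4866195 / 115192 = -42.24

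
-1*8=-8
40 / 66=20 / 33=0.61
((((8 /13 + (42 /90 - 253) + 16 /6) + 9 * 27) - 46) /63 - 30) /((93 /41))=-13.59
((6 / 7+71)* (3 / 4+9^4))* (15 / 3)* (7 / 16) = 66011205 / 64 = 1031425.08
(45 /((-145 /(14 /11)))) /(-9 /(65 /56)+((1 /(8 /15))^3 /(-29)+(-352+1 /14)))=29352960 /26746417379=0.00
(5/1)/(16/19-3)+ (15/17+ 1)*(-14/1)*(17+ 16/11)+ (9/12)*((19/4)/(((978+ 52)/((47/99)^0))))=-61741372101/126352160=-488.65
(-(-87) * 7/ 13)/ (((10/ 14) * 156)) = 1421/ 3380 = 0.42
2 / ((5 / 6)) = 12 / 5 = 2.40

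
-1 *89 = -89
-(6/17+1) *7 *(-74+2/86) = 700.60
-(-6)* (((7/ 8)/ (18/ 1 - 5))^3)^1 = 1029/ 562432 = 0.00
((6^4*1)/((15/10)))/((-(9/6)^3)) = -256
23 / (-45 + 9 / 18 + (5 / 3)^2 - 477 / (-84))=-5796 / 9083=-0.64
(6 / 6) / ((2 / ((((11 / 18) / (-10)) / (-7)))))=11 / 2520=0.00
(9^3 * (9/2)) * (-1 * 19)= -124659/2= -62329.50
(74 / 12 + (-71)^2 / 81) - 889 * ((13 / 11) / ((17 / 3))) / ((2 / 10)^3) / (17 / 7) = -4879387751 / 514998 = -9474.58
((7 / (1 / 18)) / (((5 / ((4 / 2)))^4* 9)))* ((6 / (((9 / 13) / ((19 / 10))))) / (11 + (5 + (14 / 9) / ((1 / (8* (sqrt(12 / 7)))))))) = 0.18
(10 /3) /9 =10 /27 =0.37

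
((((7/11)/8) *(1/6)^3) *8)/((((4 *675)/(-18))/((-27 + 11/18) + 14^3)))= -0.05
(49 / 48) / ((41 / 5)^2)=1225 / 80688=0.02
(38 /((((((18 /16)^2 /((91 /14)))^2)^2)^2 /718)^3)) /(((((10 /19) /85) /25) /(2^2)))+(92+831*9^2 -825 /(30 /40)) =163896391205772369634105518988859324239917419560527014831731026250946468513663 /6362685441135942358474828762538534230890216321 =25758996373787674554805680000000.00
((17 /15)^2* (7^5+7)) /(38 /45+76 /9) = 2429623 /1045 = 2325.00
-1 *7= -7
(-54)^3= -157464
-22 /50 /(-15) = 11 /375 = 0.03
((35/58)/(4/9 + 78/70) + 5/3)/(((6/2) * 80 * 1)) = 35093/4100832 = 0.01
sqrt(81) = 9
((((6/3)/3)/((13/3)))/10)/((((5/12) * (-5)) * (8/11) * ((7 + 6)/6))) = -99/21125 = -0.00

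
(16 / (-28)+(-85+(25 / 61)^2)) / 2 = -1112252 / 26047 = -42.70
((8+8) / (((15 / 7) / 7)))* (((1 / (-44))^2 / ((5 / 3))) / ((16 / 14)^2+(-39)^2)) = 0.00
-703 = -703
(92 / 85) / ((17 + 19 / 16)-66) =-1472 / 65025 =-0.02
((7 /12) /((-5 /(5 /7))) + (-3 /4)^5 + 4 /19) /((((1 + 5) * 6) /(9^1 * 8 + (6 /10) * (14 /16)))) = -6214909 /28016640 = -0.22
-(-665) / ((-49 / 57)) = -5415 / 7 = -773.57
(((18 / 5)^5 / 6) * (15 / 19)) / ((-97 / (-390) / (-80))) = -1179090432 / 46075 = -25590.68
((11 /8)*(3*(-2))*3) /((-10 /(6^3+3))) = 21681 /40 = 542.02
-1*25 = -25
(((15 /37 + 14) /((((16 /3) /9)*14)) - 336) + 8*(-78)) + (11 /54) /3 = -643263625 /671328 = -958.20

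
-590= -590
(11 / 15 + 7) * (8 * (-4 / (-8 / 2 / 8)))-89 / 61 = 451529 / 915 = 493.47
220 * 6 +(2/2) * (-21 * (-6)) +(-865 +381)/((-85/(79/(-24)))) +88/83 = 60460663/42330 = 1428.32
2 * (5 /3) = 10 /3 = 3.33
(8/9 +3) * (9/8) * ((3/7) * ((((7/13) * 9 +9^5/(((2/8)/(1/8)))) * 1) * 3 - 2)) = 34548555/208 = 166098.82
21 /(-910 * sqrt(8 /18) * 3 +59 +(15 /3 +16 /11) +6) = -231 /19234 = -0.01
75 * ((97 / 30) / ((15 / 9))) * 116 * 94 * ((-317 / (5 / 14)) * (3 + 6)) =-63369261144 / 5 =-12673852228.80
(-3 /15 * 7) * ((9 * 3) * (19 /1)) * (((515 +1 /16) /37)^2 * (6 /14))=-104519770659 /1752320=-59646.51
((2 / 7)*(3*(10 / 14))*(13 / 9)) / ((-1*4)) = -65 / 294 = -0.22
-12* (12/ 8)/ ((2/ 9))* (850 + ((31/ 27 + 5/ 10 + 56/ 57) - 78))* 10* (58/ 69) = -230483590/ 437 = -527422.40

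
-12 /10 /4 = -3 /10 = -0.30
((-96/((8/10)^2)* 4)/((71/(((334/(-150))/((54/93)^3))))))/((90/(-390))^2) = 840791393/465831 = 1804.93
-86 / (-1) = 86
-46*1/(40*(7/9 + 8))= -207/1580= -0.13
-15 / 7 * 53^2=-42135 / 7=-6019.29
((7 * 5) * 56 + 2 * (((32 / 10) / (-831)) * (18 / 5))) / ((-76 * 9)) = -3393202 / 1184175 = -2.87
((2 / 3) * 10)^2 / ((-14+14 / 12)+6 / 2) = -800 / 177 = -4.52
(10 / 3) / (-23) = -10 / 69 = -0.14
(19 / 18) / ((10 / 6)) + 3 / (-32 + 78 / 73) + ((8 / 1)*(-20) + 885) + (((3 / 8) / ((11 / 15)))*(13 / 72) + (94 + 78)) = 10701744487 / 11922240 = 897.63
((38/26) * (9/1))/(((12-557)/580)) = -19836/1417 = -14.00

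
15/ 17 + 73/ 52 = 2021/ 884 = 2.29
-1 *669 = -669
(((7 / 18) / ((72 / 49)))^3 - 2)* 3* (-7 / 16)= 2.60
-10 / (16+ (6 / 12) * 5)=-20 / 37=-0.54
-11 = -11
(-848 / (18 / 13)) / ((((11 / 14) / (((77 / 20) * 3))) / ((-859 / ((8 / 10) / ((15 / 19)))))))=145003495 / 19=7631762.89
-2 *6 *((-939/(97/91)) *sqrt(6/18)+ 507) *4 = -24336+ 1367184 *sqrt(3)/97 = 76.70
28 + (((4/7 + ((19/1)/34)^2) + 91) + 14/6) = 122.22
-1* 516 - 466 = -982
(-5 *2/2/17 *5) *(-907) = 22675/17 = 1333.82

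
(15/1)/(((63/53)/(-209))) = -55385/21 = -2637.38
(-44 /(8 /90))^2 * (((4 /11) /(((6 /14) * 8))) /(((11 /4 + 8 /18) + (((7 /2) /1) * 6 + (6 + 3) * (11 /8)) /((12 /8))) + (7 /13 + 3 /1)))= 6081075 /6782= 896.65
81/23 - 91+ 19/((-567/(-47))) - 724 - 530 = -17473679/13041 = -1339.90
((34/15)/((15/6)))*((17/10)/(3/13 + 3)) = 3757/7875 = 0.48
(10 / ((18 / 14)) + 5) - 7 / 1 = 52 / 9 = 5.78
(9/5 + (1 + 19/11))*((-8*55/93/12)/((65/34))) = -5644/6045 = -0.93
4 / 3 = 1.33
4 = 4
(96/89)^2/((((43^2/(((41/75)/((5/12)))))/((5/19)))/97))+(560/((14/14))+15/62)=241654103016061/431322609050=560.26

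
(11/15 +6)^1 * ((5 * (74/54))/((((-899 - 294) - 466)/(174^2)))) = -12571268/14931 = -841.96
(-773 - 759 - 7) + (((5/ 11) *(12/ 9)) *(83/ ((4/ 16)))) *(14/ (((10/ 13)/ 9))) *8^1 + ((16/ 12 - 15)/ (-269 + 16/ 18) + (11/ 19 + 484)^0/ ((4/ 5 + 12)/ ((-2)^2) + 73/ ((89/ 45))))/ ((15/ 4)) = 1862819872757093/ 7106490105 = 262129.38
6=6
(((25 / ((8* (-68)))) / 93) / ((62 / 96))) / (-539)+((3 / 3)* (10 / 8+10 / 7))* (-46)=-1084981000 / 8805643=-123.21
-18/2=-9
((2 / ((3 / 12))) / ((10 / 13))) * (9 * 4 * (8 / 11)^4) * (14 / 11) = 133.31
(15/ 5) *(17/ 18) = 17/ 6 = 2.83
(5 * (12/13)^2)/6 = 120/169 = 0.71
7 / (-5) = -7 / 5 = -1.40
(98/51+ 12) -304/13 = -9.46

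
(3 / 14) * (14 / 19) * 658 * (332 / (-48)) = -27307 / 38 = -718.61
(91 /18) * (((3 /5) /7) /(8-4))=13 /120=0.11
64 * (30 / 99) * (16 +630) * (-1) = -413440 / 33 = -12528.48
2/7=0.29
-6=-6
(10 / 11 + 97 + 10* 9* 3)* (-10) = -40470 / 11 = -3679.09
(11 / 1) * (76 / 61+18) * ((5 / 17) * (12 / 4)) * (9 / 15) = 116226 / 1037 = 112.08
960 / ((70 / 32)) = 3072 / 7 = 438.86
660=660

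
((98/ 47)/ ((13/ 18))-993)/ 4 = -604959/ 2444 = -247.53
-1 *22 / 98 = -0.22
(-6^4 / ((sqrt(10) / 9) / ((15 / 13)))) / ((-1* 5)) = 17496* sqrt(10) / 65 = 851.19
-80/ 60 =-4/ 3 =-1.33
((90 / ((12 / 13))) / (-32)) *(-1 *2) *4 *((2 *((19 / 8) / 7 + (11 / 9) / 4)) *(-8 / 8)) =-21125 / 672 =-31.44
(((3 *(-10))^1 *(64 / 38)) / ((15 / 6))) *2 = -768 / 19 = -40.42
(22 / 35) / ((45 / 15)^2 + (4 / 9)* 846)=2 / 1225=0.00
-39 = -39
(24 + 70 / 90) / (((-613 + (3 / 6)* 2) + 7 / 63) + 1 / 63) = -1561 / 38548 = -0.04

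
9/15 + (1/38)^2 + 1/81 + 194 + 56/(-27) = 112600637/584820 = 192.54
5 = 5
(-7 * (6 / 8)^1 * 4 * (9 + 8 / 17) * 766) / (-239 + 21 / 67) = 86759841 / 135932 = 638.26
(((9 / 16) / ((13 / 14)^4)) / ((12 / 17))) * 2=122451 / 57122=2.14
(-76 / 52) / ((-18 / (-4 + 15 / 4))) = -19 / 936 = -0.02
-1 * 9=-9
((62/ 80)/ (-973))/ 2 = -31/ 77840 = -0.00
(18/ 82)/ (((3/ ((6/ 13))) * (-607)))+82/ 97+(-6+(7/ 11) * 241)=51162849603/ 345207577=148.21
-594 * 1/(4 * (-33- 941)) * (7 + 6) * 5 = 19305/1948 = 9.91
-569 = -569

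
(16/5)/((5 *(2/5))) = 8/5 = 1.60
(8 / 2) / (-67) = -4 / 67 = -0.06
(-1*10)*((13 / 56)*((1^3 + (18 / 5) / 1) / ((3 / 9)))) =-897 / 28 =-32.04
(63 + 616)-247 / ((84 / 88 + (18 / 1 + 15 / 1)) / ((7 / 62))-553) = 13207915 / 19424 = 679.98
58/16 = 29/8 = 3.62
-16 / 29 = -0.55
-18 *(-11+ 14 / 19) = 3510 / 19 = 184.74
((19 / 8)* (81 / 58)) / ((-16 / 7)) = -10773 / 7424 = -1.45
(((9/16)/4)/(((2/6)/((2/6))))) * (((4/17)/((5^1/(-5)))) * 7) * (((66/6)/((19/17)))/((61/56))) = -4851/2318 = -2.09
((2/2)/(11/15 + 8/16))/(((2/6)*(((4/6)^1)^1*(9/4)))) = 60/37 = 1.62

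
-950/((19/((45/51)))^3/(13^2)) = -28518750/1773593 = -16.08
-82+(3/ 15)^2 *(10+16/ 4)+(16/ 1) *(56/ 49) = -11052/ 175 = -63.15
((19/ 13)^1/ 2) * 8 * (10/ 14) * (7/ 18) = 190/ 117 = 1.62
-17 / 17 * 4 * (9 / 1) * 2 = -72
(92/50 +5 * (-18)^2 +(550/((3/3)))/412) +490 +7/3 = 32684603/15450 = 2115.51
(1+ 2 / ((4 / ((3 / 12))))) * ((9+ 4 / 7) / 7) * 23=13869 / 392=35.38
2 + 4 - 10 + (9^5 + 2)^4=12159312671798401197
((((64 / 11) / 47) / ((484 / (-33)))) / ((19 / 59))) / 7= -2832 / 756371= -0.00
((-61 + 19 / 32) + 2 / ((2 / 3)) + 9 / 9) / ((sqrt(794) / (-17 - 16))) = 59565 * sqrt(794) / 25408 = 66.06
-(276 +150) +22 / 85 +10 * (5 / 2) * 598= 1234562 / 85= 14524.26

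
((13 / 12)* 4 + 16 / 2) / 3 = 37 / 9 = 4.11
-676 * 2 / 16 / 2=-169 / 4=-42.25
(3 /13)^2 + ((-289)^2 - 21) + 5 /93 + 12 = 1312559786 /15717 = 83512.11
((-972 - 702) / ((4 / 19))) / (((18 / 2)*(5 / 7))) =-1236.90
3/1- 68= -65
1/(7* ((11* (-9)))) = -0.00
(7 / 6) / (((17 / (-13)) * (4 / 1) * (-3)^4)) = -0.00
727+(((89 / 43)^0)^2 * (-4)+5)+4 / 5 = 3644 / 5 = 728.80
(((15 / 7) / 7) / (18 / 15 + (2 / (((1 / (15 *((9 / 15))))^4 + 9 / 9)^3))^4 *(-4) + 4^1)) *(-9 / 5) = 13445857588150016669143810896641806006083695040 / 1431968877024208683481968490656595250629209461749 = 0.01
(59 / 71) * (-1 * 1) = -59 / 71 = -0.83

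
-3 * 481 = -1443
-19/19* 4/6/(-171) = 2/513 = 0.00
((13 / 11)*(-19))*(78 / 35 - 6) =2964 / 35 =84.69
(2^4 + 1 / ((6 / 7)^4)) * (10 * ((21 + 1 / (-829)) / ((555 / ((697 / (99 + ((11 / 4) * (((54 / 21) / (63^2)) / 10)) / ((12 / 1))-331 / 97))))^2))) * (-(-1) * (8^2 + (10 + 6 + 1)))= 9713155649542738301583360 / 185311708091520672841261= 52.42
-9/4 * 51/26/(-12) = 153/416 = 0.37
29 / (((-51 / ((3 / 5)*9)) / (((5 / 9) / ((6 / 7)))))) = -203 / 102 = -1.99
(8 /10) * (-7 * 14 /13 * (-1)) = 392 /65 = 6.03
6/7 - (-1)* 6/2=27/7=3.86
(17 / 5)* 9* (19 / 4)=2907 / 20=145.35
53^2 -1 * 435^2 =-186416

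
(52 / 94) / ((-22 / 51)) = -663 / 517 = -1.28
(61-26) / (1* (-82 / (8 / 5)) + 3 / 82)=-5740 / 8399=-0.68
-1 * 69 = -69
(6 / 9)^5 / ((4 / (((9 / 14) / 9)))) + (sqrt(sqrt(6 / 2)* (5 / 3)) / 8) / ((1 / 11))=4 / 1701 + 11* 3^(3 / 4)* sqrt(5) / 24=2.34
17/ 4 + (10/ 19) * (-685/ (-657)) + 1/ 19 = 242239/ 49932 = 4.85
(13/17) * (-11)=-143/17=-8.41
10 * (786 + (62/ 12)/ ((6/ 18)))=8015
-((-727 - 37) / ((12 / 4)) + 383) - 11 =-139.33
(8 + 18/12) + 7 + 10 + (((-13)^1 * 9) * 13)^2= 4626935/2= 2313467.50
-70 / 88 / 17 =-35 / 748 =-0.05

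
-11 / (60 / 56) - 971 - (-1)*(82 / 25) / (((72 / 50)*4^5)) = -90433331 / 92160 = -981.26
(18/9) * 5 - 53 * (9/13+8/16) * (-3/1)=5189/26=199.58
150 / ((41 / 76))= 11400 / 41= 278.05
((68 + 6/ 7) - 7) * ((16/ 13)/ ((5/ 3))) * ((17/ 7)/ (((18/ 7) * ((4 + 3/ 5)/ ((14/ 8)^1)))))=14722/ 897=16.41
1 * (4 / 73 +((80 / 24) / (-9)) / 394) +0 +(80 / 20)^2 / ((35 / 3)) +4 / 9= 25409681 / 13590045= 1.87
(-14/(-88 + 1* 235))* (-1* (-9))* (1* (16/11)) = -96/77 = -1.25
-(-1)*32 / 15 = 32 / 15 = 2.13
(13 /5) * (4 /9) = 52 /45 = 1.16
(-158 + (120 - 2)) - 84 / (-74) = -38.86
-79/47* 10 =-790/47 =-16.81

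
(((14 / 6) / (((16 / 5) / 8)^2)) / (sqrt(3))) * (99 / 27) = 1925 * sqrt(3) / 108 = 30.87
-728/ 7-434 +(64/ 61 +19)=-31595/ 61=-517.95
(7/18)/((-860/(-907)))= 6349/15480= 0.41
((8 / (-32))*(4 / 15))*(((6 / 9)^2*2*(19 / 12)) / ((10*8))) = -19 / 16200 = -0.00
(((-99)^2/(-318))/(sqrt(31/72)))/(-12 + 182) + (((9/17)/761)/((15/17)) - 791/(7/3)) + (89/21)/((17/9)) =-152481213/452795 - 9801 * sqrt(62)/279310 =-337.03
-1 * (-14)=14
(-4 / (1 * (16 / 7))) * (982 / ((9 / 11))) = -2100.39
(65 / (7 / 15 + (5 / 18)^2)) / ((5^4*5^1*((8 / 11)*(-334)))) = -11583 / 73563500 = -0.00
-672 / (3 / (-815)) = 182560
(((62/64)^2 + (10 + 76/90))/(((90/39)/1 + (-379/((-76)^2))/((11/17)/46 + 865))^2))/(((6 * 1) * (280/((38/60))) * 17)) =0.00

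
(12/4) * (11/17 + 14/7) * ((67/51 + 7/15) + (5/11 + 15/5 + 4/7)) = 1026072/22253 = 46.11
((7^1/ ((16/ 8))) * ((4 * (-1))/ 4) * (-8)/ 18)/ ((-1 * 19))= -14/ 171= -0.08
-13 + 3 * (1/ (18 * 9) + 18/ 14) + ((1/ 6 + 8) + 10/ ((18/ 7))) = 554/ 189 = 2.93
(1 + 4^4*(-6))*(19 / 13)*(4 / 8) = -1121.73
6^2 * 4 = 144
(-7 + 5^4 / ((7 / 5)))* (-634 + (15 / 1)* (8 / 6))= -1888664 / 7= -269809.14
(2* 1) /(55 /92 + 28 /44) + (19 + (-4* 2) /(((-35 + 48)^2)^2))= 20.62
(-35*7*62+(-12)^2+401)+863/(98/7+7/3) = -715016/49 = -14592.16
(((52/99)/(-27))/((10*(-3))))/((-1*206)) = -13/4129785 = -0.00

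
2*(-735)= -1470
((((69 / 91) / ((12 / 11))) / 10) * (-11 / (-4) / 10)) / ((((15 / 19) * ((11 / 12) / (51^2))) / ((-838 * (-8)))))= 5238759933 / 11375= 460550.32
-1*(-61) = 61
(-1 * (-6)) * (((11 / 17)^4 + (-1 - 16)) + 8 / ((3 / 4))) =-3085952 / 83521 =-36.95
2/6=1/3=0.33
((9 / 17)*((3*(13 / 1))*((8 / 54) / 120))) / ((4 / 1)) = 13 / 2040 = 0.01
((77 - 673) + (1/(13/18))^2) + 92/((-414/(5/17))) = -15362890/25857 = -594.15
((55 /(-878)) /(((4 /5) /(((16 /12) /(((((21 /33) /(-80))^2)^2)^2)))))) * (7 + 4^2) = -1137344184697487360000000000 /7592242917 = -149803450328338244.34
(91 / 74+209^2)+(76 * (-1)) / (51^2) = 8407687861 / 192474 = 43682.20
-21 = -21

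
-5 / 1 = -5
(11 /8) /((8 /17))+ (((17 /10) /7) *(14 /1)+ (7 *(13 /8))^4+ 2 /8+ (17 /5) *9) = 68727217 /4096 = 16779.11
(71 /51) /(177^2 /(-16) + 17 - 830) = -1136 /2261187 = -0.00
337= 337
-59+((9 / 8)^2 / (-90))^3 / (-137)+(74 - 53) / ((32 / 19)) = -1671110655271 / 35913728000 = -46.53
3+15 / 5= 6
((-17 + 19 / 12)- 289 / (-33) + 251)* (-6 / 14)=-32253 / 308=-104.72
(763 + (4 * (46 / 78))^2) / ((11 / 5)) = 5844935 / 16731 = 349.35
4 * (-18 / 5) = -72 / 5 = -14.40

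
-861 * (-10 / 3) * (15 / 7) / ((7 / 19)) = 116850 / 7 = 16692.86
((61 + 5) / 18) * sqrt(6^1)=11 * sqrt(6) / 3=8.98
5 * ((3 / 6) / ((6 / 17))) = 85 / 12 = 7.08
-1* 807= -807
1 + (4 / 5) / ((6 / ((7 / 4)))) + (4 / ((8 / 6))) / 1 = 127 / 30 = 4.23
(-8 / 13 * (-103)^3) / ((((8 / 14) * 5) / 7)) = 107087246 / 65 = 1647496.09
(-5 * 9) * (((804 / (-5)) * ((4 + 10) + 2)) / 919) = 115776 / 919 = 125.98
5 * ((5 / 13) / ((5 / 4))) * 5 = 7.69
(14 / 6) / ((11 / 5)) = 35 / 33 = 1.06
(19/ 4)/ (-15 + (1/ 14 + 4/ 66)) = -4389/ 13738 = -0.32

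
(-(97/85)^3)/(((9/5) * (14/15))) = -912673/1031730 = -0.88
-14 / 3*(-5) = 70 / 3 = 23.33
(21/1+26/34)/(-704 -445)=-370/19533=-0.02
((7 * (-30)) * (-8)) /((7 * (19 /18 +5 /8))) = 17280 /121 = 142.81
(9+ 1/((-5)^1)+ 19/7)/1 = 11.51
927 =927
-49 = -49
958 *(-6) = -5748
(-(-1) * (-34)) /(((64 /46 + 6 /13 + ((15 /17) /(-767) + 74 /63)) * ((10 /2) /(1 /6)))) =-107063229 /285886745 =-0.37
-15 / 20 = -3 / 4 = -0.75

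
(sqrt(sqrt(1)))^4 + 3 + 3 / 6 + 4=17 / 2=8.50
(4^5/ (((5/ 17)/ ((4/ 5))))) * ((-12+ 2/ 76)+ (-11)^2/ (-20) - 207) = -1488540672/ 2375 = -626753.97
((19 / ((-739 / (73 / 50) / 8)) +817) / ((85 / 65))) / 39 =5029509 / 314075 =16.01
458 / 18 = 229 / 9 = 25.44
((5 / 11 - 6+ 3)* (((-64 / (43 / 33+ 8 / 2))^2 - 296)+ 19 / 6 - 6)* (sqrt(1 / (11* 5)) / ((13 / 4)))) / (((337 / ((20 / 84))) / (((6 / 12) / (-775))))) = -10235404* sqrt(55) / 10294049390625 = -0.00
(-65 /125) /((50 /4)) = -26 /625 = -0.04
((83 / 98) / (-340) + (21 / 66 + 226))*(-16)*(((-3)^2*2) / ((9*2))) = -165898454 / 45815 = -3621.05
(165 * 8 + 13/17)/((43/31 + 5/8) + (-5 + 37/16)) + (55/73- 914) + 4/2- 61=-1217175154/415735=-2927.77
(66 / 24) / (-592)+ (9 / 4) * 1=5317 / 2368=2.25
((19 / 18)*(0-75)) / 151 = -475 / 906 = -0.52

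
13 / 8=1.62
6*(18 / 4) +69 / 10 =339 / 10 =33.90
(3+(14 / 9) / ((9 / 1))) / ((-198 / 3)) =-0.05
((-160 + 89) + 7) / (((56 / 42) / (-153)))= 7344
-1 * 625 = -625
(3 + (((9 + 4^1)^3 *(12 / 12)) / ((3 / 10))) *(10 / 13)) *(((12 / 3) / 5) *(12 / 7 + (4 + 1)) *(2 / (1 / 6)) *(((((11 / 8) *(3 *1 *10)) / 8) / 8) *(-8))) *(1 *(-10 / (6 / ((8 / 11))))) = 15894460 / 7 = 2270637.14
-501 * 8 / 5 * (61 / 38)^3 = -113717481 / 34295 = -3315.86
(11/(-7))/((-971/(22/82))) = 121/278677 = 0.00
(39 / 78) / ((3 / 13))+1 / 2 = 8 / 3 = 2.67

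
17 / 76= 0.22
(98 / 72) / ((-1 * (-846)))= 0.00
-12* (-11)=132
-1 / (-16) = 1 / 16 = 0.06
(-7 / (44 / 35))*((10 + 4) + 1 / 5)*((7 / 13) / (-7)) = 3479 / 572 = 6.08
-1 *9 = -9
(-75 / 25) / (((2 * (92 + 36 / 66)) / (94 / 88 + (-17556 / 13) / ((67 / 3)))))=6829365 / 7093424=0.96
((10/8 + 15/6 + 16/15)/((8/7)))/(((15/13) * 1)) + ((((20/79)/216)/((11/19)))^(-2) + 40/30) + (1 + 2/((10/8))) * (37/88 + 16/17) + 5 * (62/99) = 118599242724629/486050400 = 244006.06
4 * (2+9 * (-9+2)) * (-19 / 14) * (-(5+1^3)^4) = -3004128 / 7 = -429161.14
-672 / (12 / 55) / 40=-77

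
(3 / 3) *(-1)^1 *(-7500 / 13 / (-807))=-2500 / 3497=-0.71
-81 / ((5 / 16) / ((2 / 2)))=-1296 / 5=-259.20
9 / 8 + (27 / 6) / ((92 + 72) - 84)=1.18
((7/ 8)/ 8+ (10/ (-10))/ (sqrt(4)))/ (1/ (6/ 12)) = -25/ 128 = -0.20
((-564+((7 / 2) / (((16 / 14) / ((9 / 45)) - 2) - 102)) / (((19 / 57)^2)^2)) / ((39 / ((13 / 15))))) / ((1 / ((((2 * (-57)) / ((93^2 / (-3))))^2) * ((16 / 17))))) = -0.02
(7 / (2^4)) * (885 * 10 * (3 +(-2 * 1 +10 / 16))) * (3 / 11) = 1715.94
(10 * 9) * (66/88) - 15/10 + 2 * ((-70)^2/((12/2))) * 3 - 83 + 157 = 5040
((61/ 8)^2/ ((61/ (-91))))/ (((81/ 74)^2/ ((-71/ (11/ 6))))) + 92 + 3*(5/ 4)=557979311/ 192456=2899.26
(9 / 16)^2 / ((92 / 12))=0.04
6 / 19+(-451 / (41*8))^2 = 2683 / 1216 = 2.21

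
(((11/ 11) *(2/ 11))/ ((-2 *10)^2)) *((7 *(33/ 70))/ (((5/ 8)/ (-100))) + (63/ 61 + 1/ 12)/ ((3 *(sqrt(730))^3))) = -0.24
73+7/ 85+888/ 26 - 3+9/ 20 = 462713/ 4420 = 104.69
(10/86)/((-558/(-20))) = 50/11997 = 0.00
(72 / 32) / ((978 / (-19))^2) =361 / 425104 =0.00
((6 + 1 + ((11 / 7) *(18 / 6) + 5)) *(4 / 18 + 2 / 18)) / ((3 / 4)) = 52 / 7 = 7.43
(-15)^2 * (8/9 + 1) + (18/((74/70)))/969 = 5079385/11951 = 425.02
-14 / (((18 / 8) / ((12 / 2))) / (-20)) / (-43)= -2240 / 129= -17.36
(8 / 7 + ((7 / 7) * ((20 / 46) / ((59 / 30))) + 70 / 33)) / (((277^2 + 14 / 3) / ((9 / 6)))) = 1638717 / 24053472289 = 0.00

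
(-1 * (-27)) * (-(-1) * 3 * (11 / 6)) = 297 / 2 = 148.50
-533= -533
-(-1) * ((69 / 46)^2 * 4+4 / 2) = 11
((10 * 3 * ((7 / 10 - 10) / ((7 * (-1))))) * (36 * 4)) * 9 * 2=723168 / 7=103309.71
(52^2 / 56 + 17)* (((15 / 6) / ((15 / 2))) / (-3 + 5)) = 457 / 42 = 10.88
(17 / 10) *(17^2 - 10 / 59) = 289697 / 590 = 491.01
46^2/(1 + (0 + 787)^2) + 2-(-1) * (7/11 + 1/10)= 18666313/6813070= 2.74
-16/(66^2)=-4/1089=-0.00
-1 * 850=-850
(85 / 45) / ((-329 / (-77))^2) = 2057 / 19881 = 0.10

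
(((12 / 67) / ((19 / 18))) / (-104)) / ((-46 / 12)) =162 / 380627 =0.00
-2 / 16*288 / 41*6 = -216 / 41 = -5.27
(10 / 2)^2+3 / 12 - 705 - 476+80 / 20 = -4607 / 4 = -1151.75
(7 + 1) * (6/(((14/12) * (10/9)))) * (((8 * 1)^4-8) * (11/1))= 1665100.80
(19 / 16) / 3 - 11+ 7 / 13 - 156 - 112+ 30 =-154793 / 624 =-248.07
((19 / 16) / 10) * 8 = 19 / 20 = 0.95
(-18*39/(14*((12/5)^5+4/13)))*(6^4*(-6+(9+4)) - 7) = -18465890625/3247316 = -5686.51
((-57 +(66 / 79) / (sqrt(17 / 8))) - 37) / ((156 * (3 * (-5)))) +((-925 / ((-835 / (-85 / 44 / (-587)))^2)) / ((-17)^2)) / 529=231279975186784819 / 5757395127003645840 - 11 * sqrt(34) / 261885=0.04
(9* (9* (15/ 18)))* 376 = 25380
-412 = -412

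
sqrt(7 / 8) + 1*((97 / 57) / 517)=97 / 29469 + sqrt(14) / 4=0.94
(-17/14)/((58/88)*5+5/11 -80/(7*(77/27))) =2618/555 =4.72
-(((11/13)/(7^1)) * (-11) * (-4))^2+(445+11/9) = 31148192/74529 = 417.93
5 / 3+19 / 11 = 112 / 33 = 3.39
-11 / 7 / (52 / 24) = -0.73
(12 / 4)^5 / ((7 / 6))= 1458 / 7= 208.29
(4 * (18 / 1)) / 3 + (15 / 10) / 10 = 483 / 20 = 24.15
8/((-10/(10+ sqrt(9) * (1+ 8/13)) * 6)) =-386/195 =-1.98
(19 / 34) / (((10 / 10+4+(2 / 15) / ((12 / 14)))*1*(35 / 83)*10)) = 14193 / 552160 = 0.03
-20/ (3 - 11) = 5/ 2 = 2.50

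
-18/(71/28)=-7.10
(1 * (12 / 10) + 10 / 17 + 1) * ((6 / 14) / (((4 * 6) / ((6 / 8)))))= 0.04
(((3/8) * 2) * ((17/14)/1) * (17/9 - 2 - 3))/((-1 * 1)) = 17/6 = 2.83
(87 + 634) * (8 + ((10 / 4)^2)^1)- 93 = 40725 / 4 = 10181.25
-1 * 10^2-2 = -102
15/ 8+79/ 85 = 1907/ 680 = 2.80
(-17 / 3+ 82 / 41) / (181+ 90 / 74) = -407 / 20226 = -0.02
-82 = -82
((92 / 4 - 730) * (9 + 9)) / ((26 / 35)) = -222705 / 13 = -17131.15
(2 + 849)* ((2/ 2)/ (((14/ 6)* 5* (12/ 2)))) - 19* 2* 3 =-7129/ 70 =-101.84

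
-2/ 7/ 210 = -1/ 735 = -0.00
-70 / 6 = -35 / 3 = -11.67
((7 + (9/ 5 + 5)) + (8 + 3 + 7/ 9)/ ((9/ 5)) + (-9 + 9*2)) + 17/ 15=12343/ 405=30.48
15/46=0.33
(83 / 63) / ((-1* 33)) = -0.04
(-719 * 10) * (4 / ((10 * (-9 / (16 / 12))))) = 11504 / 27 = 426.07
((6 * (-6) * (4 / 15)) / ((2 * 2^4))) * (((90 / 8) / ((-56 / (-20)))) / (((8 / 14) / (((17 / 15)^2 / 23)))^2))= -584647 / 50784000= -0.01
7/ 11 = 0.64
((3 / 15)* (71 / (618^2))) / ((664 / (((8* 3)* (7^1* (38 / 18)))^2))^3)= 50301178959052672 / 198998026123815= 252.77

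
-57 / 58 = -0.98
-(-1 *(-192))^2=-36864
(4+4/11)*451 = 1968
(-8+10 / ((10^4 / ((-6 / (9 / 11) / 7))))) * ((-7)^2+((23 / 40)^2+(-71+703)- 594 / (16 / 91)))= 362530231981 / 16800000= 21579.18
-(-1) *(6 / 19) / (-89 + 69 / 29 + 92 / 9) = -783 / 189430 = -0.00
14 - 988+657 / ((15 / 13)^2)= -12013 / 25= -480.52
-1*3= -3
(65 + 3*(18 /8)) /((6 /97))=1159.96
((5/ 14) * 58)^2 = 21025/ 49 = 429.08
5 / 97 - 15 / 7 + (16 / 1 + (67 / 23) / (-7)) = 210713 / 15617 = 13.49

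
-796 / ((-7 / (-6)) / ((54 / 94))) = -128952 / 329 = -391.95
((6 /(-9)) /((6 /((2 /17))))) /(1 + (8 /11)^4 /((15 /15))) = -29282 /2866761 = -0.01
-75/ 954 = -25/ 318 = -0.08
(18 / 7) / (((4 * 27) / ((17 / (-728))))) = -17 / 30576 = -0.00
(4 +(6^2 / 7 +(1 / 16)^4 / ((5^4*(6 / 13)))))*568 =1116733446461 / 215040000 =5193.14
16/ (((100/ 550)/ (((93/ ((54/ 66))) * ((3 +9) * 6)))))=720192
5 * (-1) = -5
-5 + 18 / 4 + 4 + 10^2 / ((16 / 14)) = 91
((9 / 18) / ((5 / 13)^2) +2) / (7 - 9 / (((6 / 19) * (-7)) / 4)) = 1883 / 8150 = 0.23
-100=-100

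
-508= -508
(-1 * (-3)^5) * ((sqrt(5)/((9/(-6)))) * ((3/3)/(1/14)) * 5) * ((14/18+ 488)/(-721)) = 17189.94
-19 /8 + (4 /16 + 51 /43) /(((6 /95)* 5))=1121 /516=2.17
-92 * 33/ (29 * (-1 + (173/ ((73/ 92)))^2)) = -5392948/ 2448699361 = -0.00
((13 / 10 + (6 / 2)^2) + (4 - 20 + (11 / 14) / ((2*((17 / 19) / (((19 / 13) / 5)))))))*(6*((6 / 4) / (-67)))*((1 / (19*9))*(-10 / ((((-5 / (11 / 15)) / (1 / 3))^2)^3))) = -0.00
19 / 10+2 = 39 / 10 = 3.90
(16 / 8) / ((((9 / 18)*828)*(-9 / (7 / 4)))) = -7 / 7452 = -0.00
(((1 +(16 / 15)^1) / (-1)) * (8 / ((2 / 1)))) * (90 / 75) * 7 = -1736 / 25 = -69.44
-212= -212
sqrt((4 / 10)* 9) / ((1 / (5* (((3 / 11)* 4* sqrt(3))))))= 17.93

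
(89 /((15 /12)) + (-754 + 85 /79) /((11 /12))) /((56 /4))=-1629748 /30415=-53.58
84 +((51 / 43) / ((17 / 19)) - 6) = 3411 / 43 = 79.33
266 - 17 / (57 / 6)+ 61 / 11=56379 / 209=269.76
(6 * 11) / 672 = 11 / 112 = 0.10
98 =98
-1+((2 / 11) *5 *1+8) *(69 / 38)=15.18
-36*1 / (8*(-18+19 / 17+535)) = -0.01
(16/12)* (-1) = -4/3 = -1.33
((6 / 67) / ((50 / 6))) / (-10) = -9 / 8375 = -0.00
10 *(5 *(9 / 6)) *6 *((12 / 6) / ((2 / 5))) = 2250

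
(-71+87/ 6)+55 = -3/ 2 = -1.50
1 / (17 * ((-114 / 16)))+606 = 587206 / 969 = 605.99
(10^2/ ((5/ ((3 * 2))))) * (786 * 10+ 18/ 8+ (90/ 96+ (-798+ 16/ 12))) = 1695965/ 2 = 847982.50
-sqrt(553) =-23.52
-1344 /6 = -224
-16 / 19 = -0.84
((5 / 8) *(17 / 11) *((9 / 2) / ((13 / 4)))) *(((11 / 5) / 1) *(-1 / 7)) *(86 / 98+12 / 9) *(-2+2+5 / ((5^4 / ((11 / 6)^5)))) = -2737867 / 17781120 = -0.15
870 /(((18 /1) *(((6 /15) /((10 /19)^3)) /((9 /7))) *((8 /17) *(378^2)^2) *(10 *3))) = 308125 /3920902415099712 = 0.00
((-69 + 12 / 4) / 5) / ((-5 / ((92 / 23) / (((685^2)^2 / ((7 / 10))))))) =0.00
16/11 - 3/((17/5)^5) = 22614587/15618427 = 1.45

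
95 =95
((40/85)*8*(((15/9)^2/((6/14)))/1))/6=5600/1377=4.07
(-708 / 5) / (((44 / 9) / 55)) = -1593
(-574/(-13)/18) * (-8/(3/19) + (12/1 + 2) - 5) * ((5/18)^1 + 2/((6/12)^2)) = -5345375/6318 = -846.05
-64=-64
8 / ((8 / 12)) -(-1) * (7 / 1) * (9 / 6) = 45 / 2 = 22.50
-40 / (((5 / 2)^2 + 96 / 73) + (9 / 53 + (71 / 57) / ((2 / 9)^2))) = -2940440 / 2422817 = -1.21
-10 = -10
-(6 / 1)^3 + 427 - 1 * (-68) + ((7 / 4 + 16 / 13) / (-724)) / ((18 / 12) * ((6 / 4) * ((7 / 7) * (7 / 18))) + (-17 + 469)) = 4756904647 / 17049838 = 279.00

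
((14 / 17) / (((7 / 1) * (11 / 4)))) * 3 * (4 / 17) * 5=0.15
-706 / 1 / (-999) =706 / 999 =0.71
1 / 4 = 0.25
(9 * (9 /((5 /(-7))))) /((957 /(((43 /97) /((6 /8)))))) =-0.07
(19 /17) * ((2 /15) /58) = 19 /7395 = 0.00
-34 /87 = -0.39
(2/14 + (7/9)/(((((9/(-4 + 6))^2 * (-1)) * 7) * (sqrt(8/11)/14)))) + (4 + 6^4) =9101/7 - 14 * sqrt(22)/729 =1300.05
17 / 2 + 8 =33 / 2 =16.50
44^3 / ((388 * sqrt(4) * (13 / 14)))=149072 / 1261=118.22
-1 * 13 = -13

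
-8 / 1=-8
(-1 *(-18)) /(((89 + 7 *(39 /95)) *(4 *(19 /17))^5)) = 0.00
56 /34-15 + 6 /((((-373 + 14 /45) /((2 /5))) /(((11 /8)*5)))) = -7639279 /570214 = -13.40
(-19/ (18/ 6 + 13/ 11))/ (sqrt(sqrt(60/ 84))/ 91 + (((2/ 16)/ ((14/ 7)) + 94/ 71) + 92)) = -68036934252698433135628386872/ 1398428024239490589104719785841 - 134584869435419346944 * sqrt(35)/ 1398428024239490589104719785841 + 15836930406449152 * 5^(3/ 4) * 7^(1/ 4)/ 1398428024239490589104719785841 + 1143724611782900735555968 * 5^(1/ 4) * 7^(3/ 4)/ 1398428024239490589104719785841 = -0.05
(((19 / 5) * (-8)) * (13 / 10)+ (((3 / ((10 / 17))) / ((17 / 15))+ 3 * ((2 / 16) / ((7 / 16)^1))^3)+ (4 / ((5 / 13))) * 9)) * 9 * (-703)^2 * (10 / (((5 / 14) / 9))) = 80529979683726 / 1225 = 65738758925.49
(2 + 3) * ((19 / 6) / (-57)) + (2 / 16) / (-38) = -769 / 2736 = -0.28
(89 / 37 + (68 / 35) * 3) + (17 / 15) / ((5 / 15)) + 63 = 96651 / 1295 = 74.63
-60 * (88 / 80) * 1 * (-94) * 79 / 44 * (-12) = -133668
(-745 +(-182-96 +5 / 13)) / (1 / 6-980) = 1.04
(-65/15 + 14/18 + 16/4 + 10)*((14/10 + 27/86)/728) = 34639/1408680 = 0.02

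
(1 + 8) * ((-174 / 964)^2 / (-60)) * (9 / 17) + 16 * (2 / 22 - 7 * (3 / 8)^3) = -7740594781 / 1737783520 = -4.45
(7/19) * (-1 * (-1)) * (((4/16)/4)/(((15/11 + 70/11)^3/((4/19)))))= 9317/886796500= 0.00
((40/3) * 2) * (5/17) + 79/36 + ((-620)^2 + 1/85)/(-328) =-291547379/250920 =-1161.91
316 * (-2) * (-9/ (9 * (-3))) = -632/ 3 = -210.67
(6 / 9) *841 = 1682 / 3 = 560.67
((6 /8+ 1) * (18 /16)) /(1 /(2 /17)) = 63 /272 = 0.23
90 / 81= 10 / 9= 1.11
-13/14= -0.93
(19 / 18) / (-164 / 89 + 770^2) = 1691 / 949822848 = 0.00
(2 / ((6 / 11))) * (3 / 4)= 11 / 4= 2.75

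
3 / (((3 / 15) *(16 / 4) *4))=15 / 16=0.94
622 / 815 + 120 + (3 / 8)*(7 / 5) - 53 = 445239 / 6520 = 68.29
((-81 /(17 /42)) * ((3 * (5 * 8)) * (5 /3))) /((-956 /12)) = 2041200 /4063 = 502.39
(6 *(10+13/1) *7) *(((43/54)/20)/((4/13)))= 89999/720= 125.00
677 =677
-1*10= -10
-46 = -46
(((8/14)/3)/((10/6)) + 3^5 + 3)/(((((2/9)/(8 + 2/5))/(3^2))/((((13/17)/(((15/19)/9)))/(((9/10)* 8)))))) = 86170149/850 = 101376.65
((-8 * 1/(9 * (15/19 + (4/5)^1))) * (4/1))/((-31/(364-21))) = 1042720/42129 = 24.75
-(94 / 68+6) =-251 / 34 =-7.38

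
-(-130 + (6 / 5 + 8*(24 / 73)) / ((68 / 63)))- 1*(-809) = 11608953 / 12410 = 935.45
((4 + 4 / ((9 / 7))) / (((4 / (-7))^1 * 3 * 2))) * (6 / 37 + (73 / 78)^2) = -3271478 / 1519479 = -2.15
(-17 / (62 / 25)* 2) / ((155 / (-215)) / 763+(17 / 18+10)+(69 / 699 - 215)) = 58480402050 / 870008321639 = 0.07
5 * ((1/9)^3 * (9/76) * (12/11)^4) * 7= 2240/278179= 0.01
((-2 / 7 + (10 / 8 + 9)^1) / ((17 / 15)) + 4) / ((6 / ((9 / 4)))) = 18267 / 3808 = 4.80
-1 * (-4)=4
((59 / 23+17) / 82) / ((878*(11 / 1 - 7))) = 225 / 3311816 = 0.00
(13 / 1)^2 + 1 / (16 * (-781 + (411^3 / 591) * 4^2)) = 1000807116597 / 5921935600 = 169.00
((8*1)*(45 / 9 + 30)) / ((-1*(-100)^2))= -7 / 250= -0.03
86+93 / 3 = 117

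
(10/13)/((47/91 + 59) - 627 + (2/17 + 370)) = -238/61065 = -0.00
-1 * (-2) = 2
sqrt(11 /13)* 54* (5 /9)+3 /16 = 3 /16+30* sqrt(143) /13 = 27.78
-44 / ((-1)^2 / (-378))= 16632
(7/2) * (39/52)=21/8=2.62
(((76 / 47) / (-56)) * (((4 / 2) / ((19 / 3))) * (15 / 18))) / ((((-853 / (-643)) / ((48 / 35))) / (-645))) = 9953640 / 1964459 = 5.07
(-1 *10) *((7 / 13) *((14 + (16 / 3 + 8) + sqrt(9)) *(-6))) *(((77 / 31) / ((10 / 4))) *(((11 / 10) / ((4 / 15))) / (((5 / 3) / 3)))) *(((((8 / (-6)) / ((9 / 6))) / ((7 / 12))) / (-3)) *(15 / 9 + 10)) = 1328096 / 31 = 42841.81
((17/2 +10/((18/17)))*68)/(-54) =-22.60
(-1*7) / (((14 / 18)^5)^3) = -205891132094649 / 678223072849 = -303.57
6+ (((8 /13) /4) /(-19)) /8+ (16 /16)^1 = 6915 /988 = 7.00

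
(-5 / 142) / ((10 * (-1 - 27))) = 1 / 7952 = 0.00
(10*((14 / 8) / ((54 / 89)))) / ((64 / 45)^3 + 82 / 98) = 515143125 / 66324724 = 7.77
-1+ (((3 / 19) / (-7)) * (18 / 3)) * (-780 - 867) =29513 / 133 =221.90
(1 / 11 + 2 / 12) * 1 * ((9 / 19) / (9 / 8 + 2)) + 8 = 42004 / 5225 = 8.04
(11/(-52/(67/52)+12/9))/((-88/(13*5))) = 13065/62752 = 0.21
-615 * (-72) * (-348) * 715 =-11017749600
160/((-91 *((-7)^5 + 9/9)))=80/764673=0.00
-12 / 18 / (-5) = 2 / 15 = 0.13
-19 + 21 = 2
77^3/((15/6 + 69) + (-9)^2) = 913066/305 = 2993.66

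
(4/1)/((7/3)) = 12/7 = 1.71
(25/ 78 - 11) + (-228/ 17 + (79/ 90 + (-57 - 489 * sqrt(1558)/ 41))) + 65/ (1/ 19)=11484352/ 9945 - 489 * sqrt(1558)/ 41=684.02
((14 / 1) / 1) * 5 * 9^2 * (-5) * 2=-56700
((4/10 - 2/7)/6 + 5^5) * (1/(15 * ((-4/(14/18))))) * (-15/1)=328127/540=607.64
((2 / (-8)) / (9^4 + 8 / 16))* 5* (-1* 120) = 0.02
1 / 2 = 0.50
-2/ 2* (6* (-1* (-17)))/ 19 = -102/ 19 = -5.37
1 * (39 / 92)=39 / 92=0.42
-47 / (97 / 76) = -3572 / 97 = -36.82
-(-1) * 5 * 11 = 55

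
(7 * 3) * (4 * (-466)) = -39144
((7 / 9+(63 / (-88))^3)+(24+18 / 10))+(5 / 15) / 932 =187285252021 / 7145233920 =26.21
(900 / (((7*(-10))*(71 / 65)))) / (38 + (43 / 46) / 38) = -10225800 / 33034099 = -0.31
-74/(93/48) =-1184/31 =-38.19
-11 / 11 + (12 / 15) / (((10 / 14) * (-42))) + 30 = 2173 / 75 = 28.97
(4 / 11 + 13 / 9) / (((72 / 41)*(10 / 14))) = 51373 / 35640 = 1.44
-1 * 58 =-58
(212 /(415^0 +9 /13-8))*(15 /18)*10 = -34450 /123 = -280.08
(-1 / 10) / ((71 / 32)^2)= -512 / 25205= -0.02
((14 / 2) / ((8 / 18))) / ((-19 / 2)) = -63 / 38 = -1.66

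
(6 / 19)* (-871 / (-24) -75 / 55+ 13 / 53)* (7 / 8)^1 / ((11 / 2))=3445015 / 1949552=1.77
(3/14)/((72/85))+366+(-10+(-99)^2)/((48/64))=1503143/112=13420.92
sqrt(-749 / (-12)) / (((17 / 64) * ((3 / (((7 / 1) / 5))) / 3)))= 224 * sqrt(2247) / 255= 41.64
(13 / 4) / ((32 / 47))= 611 / 128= 4.77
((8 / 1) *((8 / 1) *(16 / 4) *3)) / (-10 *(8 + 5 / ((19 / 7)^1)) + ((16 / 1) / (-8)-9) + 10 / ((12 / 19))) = -87552 / 10669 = -8.21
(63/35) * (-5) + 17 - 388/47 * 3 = -788/47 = -16.77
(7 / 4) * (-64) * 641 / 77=-10256 / 11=-932.36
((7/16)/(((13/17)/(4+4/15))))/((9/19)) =9044/1755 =5.15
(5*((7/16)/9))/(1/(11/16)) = 385/2304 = 0.17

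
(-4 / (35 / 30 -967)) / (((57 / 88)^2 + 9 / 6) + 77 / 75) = 2787840 / 1983237917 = 0.00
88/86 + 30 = 1334/43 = 31.02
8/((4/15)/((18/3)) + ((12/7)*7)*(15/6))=45/169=0.27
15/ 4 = 3.75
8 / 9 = 0.89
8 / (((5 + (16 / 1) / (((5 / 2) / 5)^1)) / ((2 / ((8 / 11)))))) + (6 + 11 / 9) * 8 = 58.37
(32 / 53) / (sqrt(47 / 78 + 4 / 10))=32 * sqrt(152490) / 20723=0.60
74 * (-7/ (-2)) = 259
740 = 740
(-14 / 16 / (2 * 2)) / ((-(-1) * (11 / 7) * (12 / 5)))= -245 / 4224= -0.06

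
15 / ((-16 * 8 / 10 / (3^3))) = -31.64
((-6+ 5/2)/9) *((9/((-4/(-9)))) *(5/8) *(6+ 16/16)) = -2205/64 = -34.45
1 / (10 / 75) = 15 / 2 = 7.50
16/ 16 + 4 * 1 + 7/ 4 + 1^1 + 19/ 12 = 9.33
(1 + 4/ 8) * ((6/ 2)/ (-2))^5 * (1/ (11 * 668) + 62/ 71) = -9.95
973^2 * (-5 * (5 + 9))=-66271030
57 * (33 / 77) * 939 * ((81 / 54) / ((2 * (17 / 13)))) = 6262191 / 476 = 13155.86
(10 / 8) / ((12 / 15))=25 / 16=1.56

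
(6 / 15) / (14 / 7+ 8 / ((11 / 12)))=11 / 295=0.04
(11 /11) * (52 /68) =13 /17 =0.76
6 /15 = 2 /5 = 0.40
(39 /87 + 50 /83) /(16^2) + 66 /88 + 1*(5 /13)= 9121709 /8010496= 1.14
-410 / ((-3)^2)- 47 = -92.56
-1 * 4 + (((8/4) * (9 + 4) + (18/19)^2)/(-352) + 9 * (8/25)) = -1900383/1588400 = -1.20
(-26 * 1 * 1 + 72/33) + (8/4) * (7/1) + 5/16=-1673/176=-9.51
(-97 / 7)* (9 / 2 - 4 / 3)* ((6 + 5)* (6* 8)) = -162184 / 7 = -23169.14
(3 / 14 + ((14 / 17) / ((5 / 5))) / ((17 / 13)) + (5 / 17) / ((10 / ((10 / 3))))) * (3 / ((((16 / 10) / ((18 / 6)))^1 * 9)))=57175 / 97104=0.59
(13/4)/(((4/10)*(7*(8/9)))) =585/448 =1.31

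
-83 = -83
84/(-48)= -7/4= -1.75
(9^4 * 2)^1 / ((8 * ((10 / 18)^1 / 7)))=413343 / 20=20667.15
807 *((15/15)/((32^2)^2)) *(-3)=-2421/1048576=-0.00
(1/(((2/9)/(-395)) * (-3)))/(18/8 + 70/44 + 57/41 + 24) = 20.27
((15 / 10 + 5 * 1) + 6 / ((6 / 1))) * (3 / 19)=45 / 38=1.18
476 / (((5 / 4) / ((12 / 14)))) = 1632 / 5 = 326.40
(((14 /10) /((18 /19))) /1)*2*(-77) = -10241 /45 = -227.58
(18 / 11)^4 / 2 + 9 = 184257 / 14641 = 12.59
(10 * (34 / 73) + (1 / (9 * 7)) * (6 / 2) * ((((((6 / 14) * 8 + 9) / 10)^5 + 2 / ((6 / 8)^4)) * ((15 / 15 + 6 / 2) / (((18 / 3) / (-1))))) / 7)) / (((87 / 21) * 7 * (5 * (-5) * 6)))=-10113878926759009 / 9532261103242500000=-0.00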